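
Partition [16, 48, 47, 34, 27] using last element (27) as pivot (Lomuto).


Pivot: 27
  16 <= 27: advance i (no swap)
Place pivot at 1: [16, 27, 47, 34, 48]

Partitioned: [16, 27, 47, 34, 48]


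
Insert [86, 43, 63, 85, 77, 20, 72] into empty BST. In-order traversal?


Insert 86: root
Insert 43: L from 86
Insert 63: L from 86 -> R from 43
Insert 85: L from 86 -> R from 43 -> R from 63
Insert 77: L from 86 -> R from 43 -> R from 63 -> L from 85
Insert 20: L from 86 -> L from 43
Insert 72: L from 86 -> R from 43 -> R from 63 -> L from 85 -> L from 77

In-order: [20, 43, 63, 72, 77, 85, 86]


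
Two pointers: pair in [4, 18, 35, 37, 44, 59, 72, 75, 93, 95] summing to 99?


lo=0(4)+hi=9(95)=99

Yes: 4+95=99


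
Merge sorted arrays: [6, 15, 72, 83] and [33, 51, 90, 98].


Take 6 from A
Take 15 from A
Take 33 from B
Take 51 from B
Take 72 from A
Take 83 from A

Merged: [6, 15, 33, 51, 72, 83, 90, 98]


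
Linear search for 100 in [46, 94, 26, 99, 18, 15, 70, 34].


i=0: 46!=100
i=1: 94!=100
i=2: 26!=100
i=3: 99!=100
i=4: 18!=100
i=5: 15!=100
i=6: 70!=100
i=7: 34!=100

Not found, 8 comps


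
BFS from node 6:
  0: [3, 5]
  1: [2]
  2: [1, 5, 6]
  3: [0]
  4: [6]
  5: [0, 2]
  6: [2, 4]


Visit 6, enqueue [2, 4]
Visit 2, enqueue [1, 5]
Visit 4, enqueue []
Visit 1, enqueue []
Visit 5, enqueue [0]
Visit 0, enqueue [3]
Visit 3, enqueue []

BFS order: [6, 2, 4, 1, 5, 0, 3]


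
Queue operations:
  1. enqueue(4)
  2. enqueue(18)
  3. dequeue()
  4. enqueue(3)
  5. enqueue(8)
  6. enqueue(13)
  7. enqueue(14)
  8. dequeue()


enqueue(4) -> [4]
enqueue(18) -> [4, 18]
dequeue()->4, [18]
enqueue(3) -> [18, 3]
enqueue(8) -> [18, 3, 8]
enqueue(13) -> [18, 3, 8, 13]
enqueue(14) -> [18, 3, 8, 13, 14]
dequeue()->18, [3, 8, 13, 14]

Final queue: [3, 8, 13, 14]


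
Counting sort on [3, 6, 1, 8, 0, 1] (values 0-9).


Input: [3, 6, 1, 8, 0, 1]
Counts: [1, 2, 0, 1, 0, 0, 1, 0, 1, 0]

Sorted: [0, 1, 1, 3, 6, 8]


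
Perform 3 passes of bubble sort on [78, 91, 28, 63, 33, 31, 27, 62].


Initial: [78, 91, 28, 63, 33, 31, 27, 62]
Pass 1: [78, 28, 63, 33, 31, 27, 62, 91] (6 swaps)
Pass 2: [28, 63, 33, 31, 27, 62, 78, 91] (6 swaps)
Pass 3: [28, 33, 31, 27, 62, 63, 78, 91] (4 swaps)

After 3 passes: [28, 33, 31, 27, 62, 63, 78, 91]


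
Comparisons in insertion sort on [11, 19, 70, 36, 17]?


Algorithm: insertion sort
Input: [11, 19, 70, 36, 17]
Sorted: [11, 17, 19, 36, 70]

8


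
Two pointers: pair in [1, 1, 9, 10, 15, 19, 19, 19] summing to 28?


lo=0(1)+hi=7(19)=20
lo=1(1)+hi=7(19)=20
lo=2(9)+hi=7(19)=28

Yes: 9+19=28


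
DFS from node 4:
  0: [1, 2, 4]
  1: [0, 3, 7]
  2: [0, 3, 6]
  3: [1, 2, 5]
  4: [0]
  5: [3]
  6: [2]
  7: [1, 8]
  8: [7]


Visit 4, push [0]
Visit 0, push [2, 1]
Visit 1, push [7, 3]
Visit 3, push [5, 2]
Visit 2, push [6]
Visit 6, push []
Visit 5, push []
Visit 7, push [8]
Visit 8, push []

DFS order: [4, 0, 1, 3, 2, 6, 5, 7, 8]


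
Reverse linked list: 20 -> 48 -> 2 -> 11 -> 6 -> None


Step 1: curr=20, set curr.next=prev(None) | reversed so far: 20
Step 2: curr=48, set curr.next=prev(20) | reversed so far: 48 -> 20
Step 3: curr=2, set curr.next=prev(48) | reversed so far: 2 -> 48 -> 20
Step 4: curr=11, set curr.next=prev(2) | reversed so far: 11 -> 2 -> 48 -> 20
Step 5: curr=6, set curr.next=prev(11) | reversed so far: 6 -> 11 -> 2 -> 48 -> 20

6 -> 11 -> 2 -> 48 -> 20 -> None


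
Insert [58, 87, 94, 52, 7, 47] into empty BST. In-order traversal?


Insert 58: root
Insert 87: R from 58
Insert 94: R from 58 -> R from 87
Insert 52: L from 58
Insert 7: L from 58 -> L from 52
Insert 47: L from 58 -> L from 52 -> R from 7

In-order: [7, 47, 52, 58, 87, 94]


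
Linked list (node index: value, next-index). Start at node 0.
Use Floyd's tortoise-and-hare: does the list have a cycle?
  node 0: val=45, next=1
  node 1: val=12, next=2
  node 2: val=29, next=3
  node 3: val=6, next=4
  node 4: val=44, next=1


Floyd's tortoise (slow, +1) and hare (fast, +2):
  init: slow=0, fast=0
  step 1: slow=1, fast=2
  step 2: slow=2, fast=4
  step 3: slow=3, fast=2
  step 4: slow=4, fast=4
  slow == fast at node 4: cycle detected

Cycle: yes


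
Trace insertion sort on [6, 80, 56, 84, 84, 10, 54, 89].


Initial: [6, 80, 56, 84, 84, 10, 54, 89]
Insert 80: [6, 80, 56, 84, 84, 10, 54, 89]
Insert 56: [6, 56, 80, 84, 84, 10, 54, 89]
Insert 84: [6, 56, 80, 84, 84, 10, 54, 89]
Insert 84: [6, 56, 80, 84, 84, 10, 54, 89]
Insert 10: [6, 10, 56, 80, 84, 84, 54, 89]
Insert 54: [6, 10, 54, 56, 80, 84, 84, 89]
Insert 89: [6, 10, 54, 56, 80, 84, 84, 89]

Sorted: [6, 10, 54, 56, 80, 84, 84, 89]


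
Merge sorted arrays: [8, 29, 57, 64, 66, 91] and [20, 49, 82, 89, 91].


Take 8 from A
Take 20 from B
Take 29 from A
Take 49 from B
Take 57 from A
Take 64 from A
Take 66 from A
Take 82 from B
Take 89 from B
Take 91 from A

Merged: [8, 20, 29, 49, 57, 64, 66, 82, 89, 91, 91]


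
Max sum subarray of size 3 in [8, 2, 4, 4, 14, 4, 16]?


[0:3]: 14
[1:4]: 10
[2:5]: 22
[3:6]: 22
[4:7]: 34

Max: 34 at [4:7]


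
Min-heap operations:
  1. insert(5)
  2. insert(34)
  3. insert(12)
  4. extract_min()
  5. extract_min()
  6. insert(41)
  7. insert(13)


insert(5) -> [5]
insert(34) -> [5, 34]
insert(12) -> [5, 34, 12]
extract_min()->5, [12, 34]
extract_min()->12, [34]
insert(41) -> [34, 41]
insert(13) -> [13, 41, 34]

Final heap: [13, 41, 34]


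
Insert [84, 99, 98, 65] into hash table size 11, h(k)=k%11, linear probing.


Insert 84: h=7 -> slot 7
Insert 99: h=0 -> slot 0
Insert 98: h=10 -> slot 10
Insert 65: h=10, 2 probes -> slot 1

Table: [99, 65, None, None, None, None, None, 84, None, None, 98]


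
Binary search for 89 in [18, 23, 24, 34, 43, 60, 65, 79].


Step 1: lo=0, hi=7, mid=3, val=34
Step 2: lo=4, hi=7, mid=5, val=60
Step 3: lo=6, hi=7, mid=6, val=65
Step 4: lo=7, hi=7, mid=7, val=79

Not found


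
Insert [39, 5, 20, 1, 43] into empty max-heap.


Insert 39: [39]
Insert 5: [39, 5]
Insert 20: [39, 5, 20]
Insert 1: [39, 5, 20, 1]
Insert 43: [43, 39, 20, 1, 5]

Final heap: [43, 39, 20, 1, 5]


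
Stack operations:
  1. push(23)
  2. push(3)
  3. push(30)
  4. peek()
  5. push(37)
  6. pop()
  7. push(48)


push(23) -> [23]
push(3) -> [23, 3]
push(30) -> [23, 3, 30]
peek()->30
push(37) -> [23, 3, 30, 37]
pop()->37, [23, 3, 30]
push(48) -> [23, 3, 30, 48]

Final stack: [23, 3, 30, 48]


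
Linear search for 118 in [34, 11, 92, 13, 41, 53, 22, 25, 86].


i=0: 34!=118
i=1: 11!=118
i=2: 92!=118
i=3: 13!=118
i=4: 41!=118
i=5: 53!=118
i=6: 22!=118
i=7: 25!=118
i=8: 86!=118

Not found, 9 comps


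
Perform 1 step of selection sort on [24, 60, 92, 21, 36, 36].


Initial: [24, 60, 92, 21, 36, 36]
Step 1: min=21 at 3
  Swap: [21, 60, 92, 24, 36, 36]

After 1 step: [21, 60, 92, 24, 36, 36]


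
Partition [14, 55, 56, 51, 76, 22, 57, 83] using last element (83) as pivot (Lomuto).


Pivot: 83
  14 <= 83: advance i (no swap)
  55 <= 83: advance i (no swap)
  56 <= 83: advance i (no swap)
  51 <= 83: advance i (no swap)
  76 <= 83: advance i (no swap)
  22 <= 83: advance i (no swap)
  57 <= 83: advance i (no swap)
Place pivot at 7: [14, 55, 56, 51, 76, 22, 57, 83]

Partitioned: [14, 55, 56, 51, 76, 22, 57, 83]


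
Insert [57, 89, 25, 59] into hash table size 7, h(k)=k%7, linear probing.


Insert 57: h=1 -> slot 1
Insert 89: h=5 -> slot 5
Insert 25: h=4 -> slot 4
Insert 59: h=3 -> slot 3

Table: [None, 57, None, 59, 25, 89, None]


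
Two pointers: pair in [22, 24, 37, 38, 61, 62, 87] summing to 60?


lo=0(22)+hi=6(87)=109
lo=0(22)+hi=5(62)=84
lo=0(22)+hi=4(61)=83
lo=0(22)+hi=3(38)=60

Yes: 22+38=60


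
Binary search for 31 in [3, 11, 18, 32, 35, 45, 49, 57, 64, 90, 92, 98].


Step 1: lo=0, hi=11, mid=5, val=45
Step 2: lo=0, hi=4, mid=2, val=18
Step 3: lo=3, hi=4, mid=3, val=32

Not found


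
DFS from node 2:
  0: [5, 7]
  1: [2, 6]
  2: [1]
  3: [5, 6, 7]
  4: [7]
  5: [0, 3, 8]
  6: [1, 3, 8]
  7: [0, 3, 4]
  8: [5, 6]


Visit 2, push [1]
Visit 1, push [6]
Visit 6, push [8, 3]
Visit 3, push [7, 5]
Visit 5, push [8, 0]
Visit 0, push [7]
Visit 7, push [4]
Visit 4, push []
Visit 8, push []

DFS order: [2, 1, 6, 3, 5, 0, 7, 4, 8]


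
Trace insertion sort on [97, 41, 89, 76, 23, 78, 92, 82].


Initial: [97, 41, 89, 76, 23, 78, 92, 82]
Insert 41: [41, 97, 89, 76, 23, 78, 92, 82]
Insert 89: [41, 89, 97, 76, 23, 78, 92, 82]
Insert 76: [41, 76, 89, 97, 23, 78, 92, 82]
Insert 23: [23, 41, 76, 89, 97, 78, 92, 82]
Insert 78: [23, 41, 76, 78, 89, 97, 92, 82]
Insert 92: [23, 41, 76, 78, 89, 92, 97, 82]
Insert 82: [23, 41, 76, 78, 82, 89, 92, 97]

Sorted: [23, 41, 76, 78, 82, 89, 92, 97]


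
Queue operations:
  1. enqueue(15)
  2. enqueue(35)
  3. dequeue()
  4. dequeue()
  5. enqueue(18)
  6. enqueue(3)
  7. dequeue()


enqueue(15) -> [15]
enqueue(35) -> [15, 35]
dequeue()->15, [35]
dequeue()->35, []
enqueue(18) -> [18]
enqueue(3) -> [18, 3]
dequeue()->18, [3]

Final queue: [3]


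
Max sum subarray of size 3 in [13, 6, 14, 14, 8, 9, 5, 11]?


[0:3]: 33
[1:4]: 34
[2:5]: 36
[3:6]: 31
[4:7]: 22
[5:8]: 25

Max: 36 at [2:5]


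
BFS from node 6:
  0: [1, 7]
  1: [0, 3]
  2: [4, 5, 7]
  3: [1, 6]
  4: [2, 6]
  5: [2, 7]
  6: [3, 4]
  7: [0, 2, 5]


Visit 6, enqueue [3, 4]
Visit 3, enqueue [1]
Visit 4, enqueue [2]
Visit 1, enqueue [0]
Visit 2, enqueue [5, 7]
Visit 0, enqueue []
Visit 5, enqueue []
Visit 7, enqueue []

BFS order: [6, 3, 4, 1, 2, 0, 5, 7]


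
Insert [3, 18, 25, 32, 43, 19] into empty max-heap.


Insert 3: [3]
Insert 18: [18, 3]
Insert 25: [25, 3, 18]
Insert 32: [32, 25, 18, 3]
Insert 43: [43, 32, 18, 3, 25]
Insert 19: [43, 32, 19, 3, 25, 18]

Final heap: [43, 32, 19, 3, 25, 18]


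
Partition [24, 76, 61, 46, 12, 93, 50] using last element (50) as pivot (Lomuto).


Pivot: 50
  24 <= 50: advance i (no swap)
  46 <= 50: swap -> [24, 46, 61, 76, 12, 93, 50]
  12 <= 50: swap -> [24, 46, 12, 76, 61, 93, 50]
Place pivot at 3: [24, 46, 12, 50, 61, 93, 76]

Partitioned: [24, 46, 12, 50, 61, 93, 76]


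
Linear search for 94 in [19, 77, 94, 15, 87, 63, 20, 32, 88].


i=0: 19!=94
i=1: 77!=94
i=2: 94==94 found!

Found at 2, 3 comps


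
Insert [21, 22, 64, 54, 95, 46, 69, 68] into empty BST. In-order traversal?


Insert 21: root
Insert 22: R from 21
Insert 64: R from 21 -> R from 22
Insert 54: R from 21 -> R from 22 -> L from 64
Insert 95: R from 21 -> R from 22 -> R from 64
Insert 46: R from 21 -> R from 22 -> L from 64 -> L from 54
Insert 69: R from 21 -> R from 22 -> R from 64 -> L from 95
Insert 68: R from 21 -> R from 22 -> R from 64 -> L from 95 -> L from 69

In-order: [21, 22, 46, 54, 64, 68, 69, 95]


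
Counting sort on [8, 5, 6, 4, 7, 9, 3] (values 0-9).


Input: [8, 5, 6, 4, 7, 9, 3]
Counts: [0, 0, 0, 1, 1, 1, 1, 1, 1, 1]

Sorted: [3, 4, 5, 6, 7, 8, 9]


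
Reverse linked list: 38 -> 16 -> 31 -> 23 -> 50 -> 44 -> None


Step 1: curr=38, set curr.next=prev(None) | reversed so far: 38
Step 2: curr=16, set curr.next=prev(38) | reversed so far: 16 -> 38
Step 3: curr=31, set curr.next=prev(16) | reversed so far: 31 -> 16 -> 38
Step 4: curr=23, set curr.next=prev(31) | reversed so far: 23 -> 31 -> 16 -> 38
Step 5: curr=50, set curr.next=prev(23) | reversed so far: 50 -> 23 -> 31 -> 16 -> 38
Step 6: curr=44, set curr.next=prev(50) | reversed so far: 44 -> 50 -> 23 -> 31 -> 16 -> 38

44 -> 50 -> 23 -> 31 -> 16 -> 38 -> None


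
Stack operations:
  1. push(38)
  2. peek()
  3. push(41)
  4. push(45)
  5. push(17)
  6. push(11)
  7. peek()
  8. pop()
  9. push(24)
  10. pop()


push(38) -> [38]
peek()->38
push(41) -> [38, 41]
push(45) -> [38, 41, 45]
push(17) -> [38, 41, 45, 17]
push(11) -> [38, 41, 45, 17, 11]
peek()->11
pop()->11, [38, 41, 45, 17]
push(24) -> [38, 41, 45, 17, 24]
pop()->24, [38, 41, 45, 17]

Final stack: [38, 41, 45, 17]


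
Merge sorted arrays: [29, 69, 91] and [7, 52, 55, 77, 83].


Take 7 from B
Take 29 from A
Take 52 from B
Take 55 from B
Take 69 from A
Take 77 from B
Take 83 from B

Merged: [7, 29, 52, 55, 69, 77, 83, 91]


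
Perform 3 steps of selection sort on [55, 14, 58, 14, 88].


Initial: [55, 14, 58, 14, 88]
Step 1: min=14 at 1
  Swap: [14, 55, 58, 14, 88]
Step 2: min=14 at 3
  Swap: [14, 14, 58, 55, 88]
Step 3: min=55 at 3
  Swap: [14, 14, 55, 58, 88]

After 3 steps: [14, 14, 55, 58, 88]


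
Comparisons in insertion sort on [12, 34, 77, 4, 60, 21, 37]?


Algorithm: insertion sort
Input: [12, 34, 77, 4, 60, 21, 37]
Sorted: [4, 12, 21, 34, 37, 60, 77]

14


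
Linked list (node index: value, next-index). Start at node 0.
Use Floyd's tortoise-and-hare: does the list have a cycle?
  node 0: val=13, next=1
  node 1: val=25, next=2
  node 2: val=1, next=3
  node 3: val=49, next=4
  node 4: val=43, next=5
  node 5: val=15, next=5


Floyd's tortoise (slow, +1) and hare (fast, +2):
  init: slow=0, fast=0
  step 1: slow=1, fast=2
  step 2: slow=2, fast=4
  step 3: slow=3, fast=5
  step 4: slow=4, fast=5
  step 5: slow=5, fast=5
  slow == fast at node 5: cycle detected

Cycle: yes


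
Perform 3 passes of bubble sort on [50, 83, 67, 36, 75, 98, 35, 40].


Initial: [50, 83, 67, 36, 75, 98, 35, 40]
Pass 1: [50, 67, 36, 75, 83, 35, 40, 98] (5 swaps)
Pass 2: [50, 36, 67, 75, 35, 40, 83, 98] (3 swaps)
Pass 3: [36, 50, 67, 35, 40, 75, 83, 98] (3 swaps)

After 3 passes: [36, 50, 67, 35, 40, 75, 83, 98]


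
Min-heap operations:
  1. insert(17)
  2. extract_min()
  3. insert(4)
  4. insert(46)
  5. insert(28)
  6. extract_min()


insert(17) -> [17]
extract_min()->17, []
insert(4) -> [4]
insert(46) -> [4, 46]
insert(28) -> [4, 46, 28]
extract_min()->4, [28, 46]

Final heap: [28, 46]


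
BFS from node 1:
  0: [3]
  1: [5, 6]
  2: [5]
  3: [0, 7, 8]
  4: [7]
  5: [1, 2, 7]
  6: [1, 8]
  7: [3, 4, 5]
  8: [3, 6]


Visit 1, enqueue [5, 6]
Visit 5, enqueue [2, 7]
Visit 6, enqueue [8]
Visit 2, enqueue []
Visit 7, enqueue [3, 4]
Visit 8, enqueue []
Visit 3, enqueue [0]
Visit 4, enqueue []
Visit 0, enqueue []

BFS order: [1, 5, 6, 2, 7, 8, 3, 4, 0]


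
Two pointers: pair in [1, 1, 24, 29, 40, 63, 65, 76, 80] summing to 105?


lo=0(1)+hi=8(80)=81
lo=1(1)+hi=8(80)=81
lo=2(24)+hi=8(80)=104
lo=3(29)+hi=8(80)=109
lo=3(29)+hi=7(76)=105

Yes: 29+76=105


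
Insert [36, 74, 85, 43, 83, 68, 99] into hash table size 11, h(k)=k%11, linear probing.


Insert 36: h=3 -> slot 3
Insert 74: h=8 -> slot 8
Insert 85: h=8, 1 probes -> slot 9
Insert 43: h=10 -> slot 10
Insert 83: h=6 -> slot 6
Insert 68: h=2 -> slot 2
Insert 99: h=0 -> slot 0

Table: [99, None, 68, 36, None, None, 83, None, 74, 85, 43]


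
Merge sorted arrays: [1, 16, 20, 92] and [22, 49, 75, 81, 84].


Take 1 from A
Take 16 from A
Take 20 from A
Take 22 from B
Take 49 from B
Take 75 from B
Take 81 from B
Take 84 from B

Merged: [1, 16, 20, 22, 49, 75, 81, 84, 92]


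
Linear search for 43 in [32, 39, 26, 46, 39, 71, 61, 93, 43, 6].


i=0: 32!=43
i=1: 39!=43
i=2: 26!=43
i=3: 46!=43
i=4: 39!=43
i=5: 71!=43
i=6: 61!=43
i=7: 93!=43
i=8: 43==43 found!

Found at 8, 9 comps


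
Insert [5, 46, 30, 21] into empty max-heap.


Insert 5: [5]
Insert 46: [46, 5]
Insert 30: [46, 5, 30]
Insert 21: [46, 21, 30, 5]

Final heap: [46, 21, 30, 5]


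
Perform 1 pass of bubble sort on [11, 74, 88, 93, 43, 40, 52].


Initial: [11, 74, 88, 93, 43, 40, 52]
Pass 1: [11, 74, 88, 43, 40, 52, 93] (3 swaps)

After 1 pass: [11, 74, 88, 43, 40, 52, 93]


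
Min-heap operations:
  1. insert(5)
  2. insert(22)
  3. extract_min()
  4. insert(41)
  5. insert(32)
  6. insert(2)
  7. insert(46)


insert(5) -> [5]
insert(22) -> [5, 22]
extract_min()->5, [22]
insert(41) -> [22, 41]
insert(32) -> [22, 41, 32]
insert(2) -> [2, 22, 32, 41]
insert(46) -> [2, 22, 32, 41, 46]

Final heap: [2, 22, 32, 41, 46]


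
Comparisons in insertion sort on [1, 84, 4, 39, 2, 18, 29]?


Algorithm: insertion sort
Input: [1, 84, 4, 39, 2, 18, 29]
Sorted: [1, 2, 4, 18, 29, 39, 84]

15


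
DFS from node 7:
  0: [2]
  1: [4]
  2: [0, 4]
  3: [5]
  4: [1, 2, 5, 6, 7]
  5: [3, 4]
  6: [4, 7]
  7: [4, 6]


Visit 7, push [6, 4]
Visit 4, push [6, 5, 2, 1]
Visit 1, push []
Visit 2, push [0]
Visit 0, push []
Visit 5, push [3]
Visit 3, push []
Visit 6, push []

DFS order: [7, 4, 1, 2, 0, 5, 3, 6]


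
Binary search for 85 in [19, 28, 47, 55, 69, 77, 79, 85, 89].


Step 1: lo=0, hi=8, mid=4, val=69
Step 2: lo=5, hi=8, mid=6, val=79
Step 3: lo=7, hi=8, mid=7, val=85

Found at index 7


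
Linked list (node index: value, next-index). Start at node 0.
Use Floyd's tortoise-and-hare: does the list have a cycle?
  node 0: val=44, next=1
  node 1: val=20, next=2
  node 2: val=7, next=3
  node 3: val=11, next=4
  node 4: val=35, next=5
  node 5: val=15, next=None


Floyd's tortoise (slow, +1) and hare (fast, +2):
  init: slow=0, fast=0
  step 1: slow=1, fast=2
  step 2: slow=2, fast=4
  step 3: fast 4->5->None, no cycle

Cycle: no


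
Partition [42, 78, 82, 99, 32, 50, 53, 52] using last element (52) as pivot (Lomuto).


Pivot: 52
  42 <= 52: advance i (no swap)
  32 <= 52: swap -> [42, 32, 82, 99, 78, 50, 53, 52]
  50 <= 52: swap -> [42, 32, 50, 99, 78, 82, 53, 52]
Place pivot at 3: [42, 32, 50, 52, 78, 82, 53, 99]

Partitioned: [42, 32, 50, 52, 78, 82, 53, 99]


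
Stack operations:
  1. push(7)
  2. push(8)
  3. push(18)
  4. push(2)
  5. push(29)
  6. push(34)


push(7) -> [7]
push(8) -> [7, 8]
push(18) -> [7, 8, 18]
push(2) -> [7, 8, 18, 2]
push(29) -> [7, 8, 18, 2, 29]
push(34) -> [7, 8, 18, 2, 29, 34]

Final stack: [7, 8, 18, 2, 29, 34]


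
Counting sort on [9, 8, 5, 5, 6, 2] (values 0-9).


Input: [9, 8, 5, 5, 6, 2]
Counts: [0, 0, 1, 0, 0, 2, 1, 0, 1, 1]

Sorted: [2, 5, 5, 6, 8, 9]


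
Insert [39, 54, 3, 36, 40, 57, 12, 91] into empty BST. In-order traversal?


Insert 39: root
Insert 54: R from 39
Insert 3: L from 39
Insert 36: L from 39 -> R from 3
Insert 40: R from 39 -> L from 54
Insert 57: R from 39 -> R from 54
Insert 12: L from 39 -> R from 3 -> L from 36
Insert 91: R from 39 -> R from 54 -> R from 57

In-order: [3, 12, 36, 39, 40, 54, 57, 91]


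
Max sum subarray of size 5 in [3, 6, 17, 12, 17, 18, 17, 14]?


[0:5]: 55
[1:6]: 70
[2:7]: 81
[3:8]: 78

Max: 81 at [2:7]


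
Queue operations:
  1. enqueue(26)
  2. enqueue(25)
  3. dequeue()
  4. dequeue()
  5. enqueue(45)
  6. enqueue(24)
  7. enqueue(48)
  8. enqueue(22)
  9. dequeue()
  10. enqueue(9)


enqueue(26) -> [26]
enqueue(25) -> [26, 25]
dequeue()->26, [25]
dequeue()->25, []
enqueue(45) -> [45]
enqueue(24) -> [45, 24]
enqueue(48) -> [45, 24, 48]
enqueue(22) -> [45, 24, 48, 22]
dequeue()->45, [24, 48, 22]
enqueue(9) -> [24, 48, 22, 9]

Final queue: [24, 48, 22, 9]


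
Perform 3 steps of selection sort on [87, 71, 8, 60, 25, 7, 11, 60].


Initial: [87, 71, 8, 60, 25, 7, 11, 60]
Step 1: min=7 at 5
  Swap: [7, 71, 8, 60, 25, 87, 11, 60]
Step 2: min=8 at 2
  Swap: [7, 8, 71, 60, 25, 87, 11, 60]
Step 3: min=11 at 6
  Swap: [7, 8, 11, 60, 25, 87, 71, 60]

After 3 steps: [7, 8, 11, 60, 25, 87, 71, 60]


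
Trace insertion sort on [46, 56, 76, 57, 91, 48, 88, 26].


Initial: [46, 56, 76, 57, 91, 48, 88, 26]
Insert 56: [46, 56, 76, 57, 91, 48, 88, 26]
Insert 76: [46, 56, 76, 57, 91, 48, 88, 26]
Insert 57: [46, 56, 57, 76, 91, 48, 88, 26]
Insert 91: [46, 56, 57, 76, 91, 48, 88, 26]
Insert 48: [46, 48, 56, 57, 76, 91, 88, 26]
Insert 88: [46, 48, 56, 57, 76, 88, 91, 26]
Insert 26: [26, 46, 48, 56, 57, 76, 88, 91]

Sorted: [26, 46, 48, 56, 57, 76, 88, 91]


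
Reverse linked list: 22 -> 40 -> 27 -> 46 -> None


Step 1: curr=22, set curr.next=prev(None) | reversed so far: 22
Step 2: curr=40, set curr.next=prev(22) | reversed so far: 40 -> 22
Step 3: curr=27, set curr.next=prev(40) | reversed so far: 27 -> 40 -> 22
Step 4: curr=46, set curr.next=prev(27) | reversed so far: 46 -> 27 -> 40 -> 22

46 -> 27 -> 40 -> 22 -> None


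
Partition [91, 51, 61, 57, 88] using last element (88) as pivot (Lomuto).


Pivot: 88
  51 <= 88: swap -> [51, 91, 61, 57, 88]
  61 <= 88: swap -> [51, 61, 91, 57, 88]
  57 <= 88: swap -> [51, 61, 57, 91, 88]
Place pivot at 3: [51, 61, 57, 88, 91]

Partitioned: [51, 61, 57, 88, 91]


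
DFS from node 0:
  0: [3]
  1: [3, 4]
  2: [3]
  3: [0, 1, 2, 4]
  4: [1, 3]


Visit 0, push [3]
Visit 3, push [4, 2, 1]
Visit 1, push [4]
Visit 4, push []
Visit 2, push []

DFS order: [0, 3, 1, 4, 2]


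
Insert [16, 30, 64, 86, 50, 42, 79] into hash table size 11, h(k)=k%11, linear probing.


Insert 16: h=5 -> slot 5
Insert 30: h=8 -> slot 8
Insert 64: h=9 -> slot 9
Insert 86: h=9, 1 probes -> slot 10
Insert 50: h=6 -> slot 6
Insert 42: h=9, 2 probes -> slot 0
Insert 79: h=2 -> slot 2

Table: [42, None, 79, None, None, 16, 50, None, 30, 64, 86]


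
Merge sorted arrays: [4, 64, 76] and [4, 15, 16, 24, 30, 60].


Take 4 from A
Take 4 from B
Take 15 from B
Take 16 from B
Take 24 from B
Take 30 from B
Take 60 from B

Merged: [4, 4, 15, 16, 24, 30, 60, 64, 76]


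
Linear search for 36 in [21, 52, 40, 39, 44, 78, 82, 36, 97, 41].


i=0: 21!=36
i=1: 52!=36
i=2: 40!=36
i=3: 39!=36
i=4: 44!=36
i=5: 78!=36
i=6: 82!=36
i=7: 36==36 found!

Found at 7, 8 comps


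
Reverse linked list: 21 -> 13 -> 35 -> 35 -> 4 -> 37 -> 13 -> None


Step 1: curr=21, set curr.next=prev(None) | reversed so far: 21
Step 2: curr=13, set curr.next=prev(21) | reversed so far: 13 -> 21
Step 3: curr=35, set curr.next=prev(13) | reversed so far: 35 -> 13 -> 21
Step 4: curr=35, set curr.next=prev(35) | reversed so far: 35 -> 35 -> 13 -> 21
Step 5: curr=4, set curr.next=prev(35) | reversed so far: 4 -> 35 -> 35 -> 13 -> 21
Step 6: curr=37, set curr.next=prev(4) | reversed so far: 37 -> 4 -> 35 -> 35 -> 13 -> 21
Step 7: curr=13, set curr.next=prev(37) | reversed so far: 13 -> 37 -> 4 -> 35 -> 35 -> 13 -> 21

13 -> 37 -> 4 -> 35 -> 35 -> 13 -> 21 -> None


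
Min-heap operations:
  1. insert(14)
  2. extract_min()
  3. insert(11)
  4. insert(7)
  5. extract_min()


insert(14) -> [14]
extract_min()->14, []
insert(11) -> [11]
insert(7) -> [7, 11]
extract_min()->7, [11]

Final heap: [11]


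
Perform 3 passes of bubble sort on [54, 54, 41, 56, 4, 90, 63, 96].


Initial: [54, 54, 41, 56, 4, 90, 63, 96]
Pass 1: [54, 41, 54, 4, 56, 63, 90, 96] (3 swaps)
Pass 2: [41, 54, 4, 54, 56, 63, 90, 96] (2 swaps)
Pass 3: [41, 4, 54, 54, 56, 63, 90, 96] (1 swaps)

After 3 passes: [41, 4, 54, 54, 56, 63, 90, 96]


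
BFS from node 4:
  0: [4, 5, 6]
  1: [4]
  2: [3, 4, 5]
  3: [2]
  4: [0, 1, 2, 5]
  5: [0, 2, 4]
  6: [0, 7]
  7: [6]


Visit 4, enqueue [0, 1, 2, 5]
Visit 0, enqueue [6]
Visit 1, enqueue []
Visit 2, enqueue [3]
Visit 5, enqueue []
Visit 6, enqueue [7]
Visit 3, enqueue []
Visit 7, enqueue []

BFS order: [4, 0, 1, 2, 5, 6, 3, 7]


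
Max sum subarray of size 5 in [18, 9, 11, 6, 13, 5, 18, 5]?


[0:5]: 57
[1:6]: 44
[2:7]: 53
[3:8]: 47

Max: 57 at [0:5]


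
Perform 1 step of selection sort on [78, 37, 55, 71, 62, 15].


Initial: [78, 37, 55, 71, 62, 15]
Step 1: min=15 at 5
  Swap: [15, 37, 55, 71, 62, 78]

After 1 step: [15, 37, 55, 71, 62, 78]


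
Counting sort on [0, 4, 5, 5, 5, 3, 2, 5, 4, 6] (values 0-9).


Input: [0, 4, 5, 5, 5, 3, 2, 5, 4, 6]
Counts: [1, 0, 1, 1, 2, 4, 1, 0, 0, 0]

Sorted: [0, 2, 3, 4, 4, 5, 5, 5, 5, 6]


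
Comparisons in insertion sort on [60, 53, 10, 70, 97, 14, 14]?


Algorithm: insertion sort
Input: [60, 53, 10, 70, 97, 14, 14]
Sorted: [10, 14, 14, 53, 60, 70, 97]

15


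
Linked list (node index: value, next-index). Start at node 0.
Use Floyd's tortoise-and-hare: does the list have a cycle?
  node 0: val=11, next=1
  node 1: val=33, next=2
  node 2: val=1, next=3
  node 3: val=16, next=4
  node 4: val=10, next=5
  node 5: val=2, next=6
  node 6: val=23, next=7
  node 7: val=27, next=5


Floyd's tortoise (slow, +1) and hare (fast, +2):
  init: slow=0, fast=0
  step 1: slow=1, fast=2
  step 2: slow=2, fast=4
  step 3: slow=3, fast=6
  step 4: slow=4, fast=5
  step 5: slow=5, fast=7
  step 6: slow=6, fast=6
  slow == fast at node 6: cycle detected

Cycle: yes


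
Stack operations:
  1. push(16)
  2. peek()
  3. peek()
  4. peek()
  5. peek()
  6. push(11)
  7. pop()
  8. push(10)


push(16) -> [16]
peek()->16
peek()->16
peek()->16
peek()->16
push(11) -> [16, 11]
pop()->11, [16]
push(10) -> [16, 10]

Final stack: [16, 10]


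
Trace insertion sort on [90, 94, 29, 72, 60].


Initial: [90, 94, 29, 72, 60]
Insert 94: [90, 94, 29, 72, 60]
Insert 29: [29, 90, 94, 72, 60]
Insert 72: [29, 72, 90, 94, 60]
Insert 60: [29, 60, 72, 90, 94]

Sorted: [29, 60, 72, 90, 94]


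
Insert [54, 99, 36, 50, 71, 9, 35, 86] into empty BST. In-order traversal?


Insert 54: root
Insert 99: R from 54
Insert 36: L from 54
Insert 50: L from 54 -> R from 36
Insert 71: R from 54 -> L from 99
Insert 9: L from 54 -> L from 36
Insert 35: L from 54 -> L from 36 -> R from 9
Insert 86: R from 54 -> L from 99 -> R from 71

In-order: [9, 35, 36, 50, 54, 71, 86, 99]


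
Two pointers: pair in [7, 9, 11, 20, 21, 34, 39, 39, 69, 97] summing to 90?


lo=0(7)+hi=9(97)=104
lo=0(7)+hi=8(69)=76
lo=1(9)+hi=8(69)=78
lo=2(11)+hi=8(69)=80
lo=3(20)+hi=8(69)=89
lo=4(21)+hi=8(69)=90

Yes: 21+69=90


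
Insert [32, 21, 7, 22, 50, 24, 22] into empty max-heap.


Insert 32: [32]
Insert 21: [32, 21]
Insert 7: [32, 21, 7]
Insert 22: [32, 22, 7, 21]
Insert 50: [50, 32, 7, 21, 22]
Insert 24: [50, 32, 24, 21, 22, 7]
Insert 22: [50, 32, 24, 21, 22, 7, 22]

Final heap: [50, 32, 24, 21, 22, 7, 22]


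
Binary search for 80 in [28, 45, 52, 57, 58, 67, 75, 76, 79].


Step 1: lo=0, hi=8, mid=4, val=58
Step 2: lo=5, hi=8, mid=6, val=75
Step 3: lo=7, hi=8, mid=7, val=76
Step 4: lo=8, hi=8, mid=8, val=79

Not found


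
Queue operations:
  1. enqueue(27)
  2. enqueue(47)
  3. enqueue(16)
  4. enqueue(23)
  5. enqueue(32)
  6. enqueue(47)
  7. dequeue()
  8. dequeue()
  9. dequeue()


enqueue(27) -> [27]
enqueue(47) -> [27, 47]
enqueue(16) -> [27, 47, 16]
enqueue(23) -> [27, 47, 16, 23]
enqueue(32) -> [27, 47, 16, 23, 32]
enqueue(47) -> [27, 47, 16, 23, 32, 47]
dequeue()->27, [47, 16, 23, 32, 47]
dequeue()->47, [16, 23, 32, 47]
dequeue()->16, [23, 32, 47]

Final queue: [23, 32, 47]


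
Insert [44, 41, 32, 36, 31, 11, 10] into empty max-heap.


Insert 44: [44]
Insert 41: [44, 41]
Insert 32: [44, 41, 32]
Insert 36: [44, 41, 32, 36]
Insert 31: [44, 41, 32, 36, 31]
Insert 11: [44, 41, 32, 36, 31, 11]
Insert 10: [44, 41, 32, 36, 31, 11, 10]

Final heap: [44, 41, 32, 36, 31, 11, 10]


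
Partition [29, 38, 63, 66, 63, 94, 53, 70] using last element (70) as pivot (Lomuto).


Pivot: 70
  29 <= 70: advance i (no swap)
  38 <= 70: advance i (no swap)
  63 <= 70: advance i (no swap)
  66 <= 70: advance i (no swap)
  63 <= 70: advance i (no swap)
  53 <= 70: swap -> [29, 38, 63, 66, 63, 53, 94, 70]
Place pivot at 6: [29, 38, 63, 66, 63, 53, 70, 94]

Partitioned: [29, 38, 63, 66, 63, 53, 70, 94]


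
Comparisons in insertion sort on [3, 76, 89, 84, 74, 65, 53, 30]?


Algorithm: insertion sort
Input: [3, 76, 89, 84, 74, 65, 53, 30]
Sorted: [3, 30, 53, 65, 74, 76, 84, 89]

26


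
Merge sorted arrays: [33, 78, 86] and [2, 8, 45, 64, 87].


Take 2 from B
Take 8 from B
Take 33 from A
Take 45 from B
Take 64 from B
Take 78 from A
Take 86 from A

Merged: [2, 8, 33, 45, 64, 78, 86, 87]


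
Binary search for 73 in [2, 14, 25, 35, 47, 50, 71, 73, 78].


Step 1: lo=0, hi=8, mid=4, val=47
Step 2: lo=5, hi=8, mid=6, val=71
Step 3: lo=7, hi=8, mid=7, val=73

Found at index 7


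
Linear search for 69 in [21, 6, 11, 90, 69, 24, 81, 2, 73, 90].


i=0: 21!=69
i=1: 6!=69
i=2: 11!=69
i=3: 90!=69
i=4: 69==69 found!

Found at 4, 5 comps


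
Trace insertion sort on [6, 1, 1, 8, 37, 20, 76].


Initial: [6, 1, 1, 8, 37, 20, 76]
Insert 1: [1, 6, 1, 8, 37, 20, 76]
Insert 1: [1, 1, 6, 8, 37, 20, 76]
Insert 8: [1, 1, 6, 8, 37, 20, 76]
Insert 37: [1, 1, 6, 8, 37, 20, 76]
Insert 20: [1, 1, 6, 8, 20, 37, 76]
Insert 76: [1, 1, 6, 8, 20, 37, 76]

Sorted: [1, 1, 6, 8, 20, 37, 76]


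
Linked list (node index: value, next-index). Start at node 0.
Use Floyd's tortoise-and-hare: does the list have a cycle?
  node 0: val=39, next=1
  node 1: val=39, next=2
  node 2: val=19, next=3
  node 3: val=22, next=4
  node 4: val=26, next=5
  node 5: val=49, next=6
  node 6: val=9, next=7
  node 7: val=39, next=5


Floyd's tortoise (slow, +1) and hare (fast, +2):
  init: slow=0, fast=0
  step 1: slow=1, fast=2
  step 2: slow=2, fast=4
  step 3: slow=3, fast=6
  step 4: slow=4, fast=5
  step 5: slow=5, fast=7
  step 6: slow=6, fast=6
  slow == fast at node 6: cycle detected

Cycle: yes


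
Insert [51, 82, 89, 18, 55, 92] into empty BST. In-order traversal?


Insert 51: root
Insert 82: R from 51
Insert 89: R from 51 -> R from 82
Insert 18: L from 51
Insert 55: R from 51 -> L from 82
Insert 92: R from 51 -> R from 82 -> R from 89

In-order: [18, 51, 55, 82, 89, 92]


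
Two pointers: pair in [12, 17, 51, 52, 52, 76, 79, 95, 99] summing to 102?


lo=0(12)+hi=8(99)=111
lo=0(12)+hi=7(95)=107
lo=0(12)+hi=6(79)=91
lo=1(17)+hi=6(79)=96
lo=2(51)+hi=6(79)=130
lo=2(51)+hi=5(76)=127
lo=2(51)+hi=4(52)=103
lo=2(51)+hi=3(52)=103

No pair found


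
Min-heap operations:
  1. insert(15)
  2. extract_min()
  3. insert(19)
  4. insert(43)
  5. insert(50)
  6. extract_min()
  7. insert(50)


insert(15) -> [15]
extract_min()->15, []
insert(19) -> [19]
insert(43) -> [19, 43]
insert(50) -> [19, 43, 50]
extract_min()->19, [43, 50]
insert(50) -> [43, 50, 50]

Final heap: [43, 50, 50]


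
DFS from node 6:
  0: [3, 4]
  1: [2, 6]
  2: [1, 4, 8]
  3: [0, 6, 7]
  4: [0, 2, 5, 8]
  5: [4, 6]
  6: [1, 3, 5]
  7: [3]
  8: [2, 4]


Visit 6, push [5, 3, 1]
Visit 1, push [2]
Visit 2, push [8, 4]
Visit 4, push [8, 5, 0]
Visit 0, push [3]
Visit 3, push [7]
Visit 7, push []
Visit 5, push []
Visit 8, push []

DFS order: [6, 1, 2, 4, 0, 3, 7, 5, 8]


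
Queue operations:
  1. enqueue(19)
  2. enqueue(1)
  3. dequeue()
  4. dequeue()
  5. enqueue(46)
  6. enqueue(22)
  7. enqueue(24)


enqueue(19) -> [19]
enqueue(1) -> [19, 1]
dequeue()->19, [1]
dequeue()->1, []
enqueue(46) -> [46]
enqueue(22) -> [46, 22]
enqueue(24) -> [46, 22, 24]

Final queue: [46, 22, 24]


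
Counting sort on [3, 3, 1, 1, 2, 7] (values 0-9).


Input: [3, 3, 1, 1, 2, 7]
Counts: [0, 2, 1, 2, 0, 0, 0, 1, 0, 0]

Sorted: [1, 1, 2, 3, 3, 7]


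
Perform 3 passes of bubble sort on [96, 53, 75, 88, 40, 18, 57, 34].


Initial: [96, 53, 75, 88, 40, 18, 57, 34]
Pass 1: [53, 75, 88, 40, 18, 57, 34, 96] (7 swaps)
Pass 2: [53, 75, 40, 18, 57, 34, 88, 96] (4 swaps)
Pass 3: [53, 40, 18, 57, 34, 75, 88, 96] (4 swaps)

After 3 passes: [53, 40, 18, 57, 34, 75, 88, 96]


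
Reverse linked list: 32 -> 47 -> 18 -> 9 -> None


Step 1: curr=32, set curr.next=prev(None) | reversed so far: 32
Step 2: curr=47, set curr.next=prev(32) | reversed so far: 47 -> 32
Step 3: curr=18, set curr.next=prev(47) | reversed so far: 18 -> 47 -> 32
Step 4: curr=9, set curr.next=prev(18) | reversed so far: 9 -> 18 -> 47 -> 32

9 -> 18 -> 47 -> 32 -> None


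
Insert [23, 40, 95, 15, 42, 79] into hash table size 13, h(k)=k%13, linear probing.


Insert 23: h=10 -> slot 10
Insert 40: h=1 -> slot 1
Insert 95: h=4 -> slot 4
Insert 15: h=2 -> slot 2
Insert 42: h=3 -> slot 3
Insert 79: h=1, 4 probes -> slot 5

Table: [None, 40, 15, 42, 95, 79, None, None, None, None, 23, None, None]


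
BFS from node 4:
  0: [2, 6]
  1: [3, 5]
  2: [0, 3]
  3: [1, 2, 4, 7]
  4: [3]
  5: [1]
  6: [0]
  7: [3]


Visit 4, enqueue [3]
Visit 3, enqueue [1, 2, 7]
Visit 1, enqueue [5]
Visit 2, enqueue [0]
Visit 7, enqueue []
Visit 5, enqueue []
Visit 0, enqueue [6]
Visit 6, enqueue []

BFS order: [4, 3, 1, 2, 7, 5, 0, 6]


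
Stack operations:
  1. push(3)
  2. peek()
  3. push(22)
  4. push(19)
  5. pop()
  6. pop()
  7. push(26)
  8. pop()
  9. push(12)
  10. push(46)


push(3) -> [3]
peek()->3
push(22) -> [3, 22]
push(19) -> [3, 22, 19]
pop()->19, [3, 22]
pop()->22, [3]
push(26) -> [3, 26]
pop()->26, [3]
push(12) -> [3, 12]
push(46) -> [3, 12, 46]

Final stack: [3, 12, 46]


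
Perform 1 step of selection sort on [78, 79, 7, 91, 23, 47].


Initial: [78, 79, 7, 91, 23, 47]
Step 1: min=7 at 2
  Swap: [7, 79, 78, 91, 23, 47]

After 1 step: [7, 79, 78, 91, 23, 47]


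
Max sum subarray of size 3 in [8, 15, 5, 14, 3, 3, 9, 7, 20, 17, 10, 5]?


[0:3]: 28
[1:4]: 34
[2:5]: 22
[3:6]: 20
[4:7]: 15
[5:8]: 19
[6:9]: 36
[7:10]: 44
[8:11]: 47
[9:12]: 32

Max: 47 at [8:11]


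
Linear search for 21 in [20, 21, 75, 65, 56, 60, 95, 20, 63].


i=0: 20!=21
i=1: 21==21 found!

Found at 1, 2 comps


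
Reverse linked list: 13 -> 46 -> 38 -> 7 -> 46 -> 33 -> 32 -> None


Step 1: curr=13, set curr.next=prev(None) | reversed so far: 13
Step 2: curr=46, set curr.next=prev(13) | reversed so far: 46 -> 13
Step 3: curr=38, set curr.next=prev(46) | reversed so far: 38 -> 46 -> 13
Step 4: curr=7, set curr.next=prev(38) | reversed so far: 7 -> 38 -> 46 -> 13
Step 5: curr=46, set curr.next=prev(7) | reversed so far: 46 -> 7 -> 38 -> 46 -> 13
Step 6: curr=33, set curr.next=prev(46) | reversed so far: 33 -> 46 -> 7 -> 38 -> 46 -> 13
Step 7: curr=32, set curr.next=prev(33) | reversed so far: 32 -> 33 -> 46 -> 7 -> 38 -> 46 -> 13

32 -> 33 -> 46 -> 7 -> 38 -> 46 -> 13 -> None


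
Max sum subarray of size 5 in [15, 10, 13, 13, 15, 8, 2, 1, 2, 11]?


[0:5]: 66
[1:6]: 59
[2:7]: 51
[3:8]: 39
[4:9]: 28
[5:10]: 24

Max: 66 at [0:5]


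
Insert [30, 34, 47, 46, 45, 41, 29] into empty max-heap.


Insert 30: [30]
Insert 34: [34, 30]
Insert 47: [47, 30, 34]
Insert 46: [47, 46, 34, 30]
Insert 45: [47, 46, 34, 30, 45]
Insert 41: [47, 46, 41, 30, 45, 34]
Insert 29: [47, 46, 41, 30, 45, 34, 29]

Final heap: [47, 46, 41, 30, 45, 34, 29]


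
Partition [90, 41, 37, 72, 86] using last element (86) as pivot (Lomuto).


Pivot: 86
  41 <= 86: swap -> [41, 90, 37, 72, 86]
  37 <= 86: swap -> [41, 37, 90, 72, 86]
  72 <= 86: swap -> [41, 37, 72, 90, 86]
Place pivot at 3: [41, 37, 72, 86, 90]

Partitioned: [41, 37, 72, 86, 90]


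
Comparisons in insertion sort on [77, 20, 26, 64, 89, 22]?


Algorithm: insertion sort
Input: [77, 20, 26, 64, 89, 22]
Sorted: [20, 22, 26, 64, 77, 89]

11


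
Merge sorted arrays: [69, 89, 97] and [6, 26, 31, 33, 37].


Take 6 from B
Take 26 from B
Take 31 from B
Take 33 from B
Take 37 from B

Merged: [6, 26, 31, 33, 37, 69, 89, 97]


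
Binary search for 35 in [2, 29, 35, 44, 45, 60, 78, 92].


Step 1: lo=0, hi=7, mid=3, val=44
Step 2: lo=0, hi=2, mid=1, val=29
Step 3: lo=2, hi=2, mid=2, val=35

Found at index 2


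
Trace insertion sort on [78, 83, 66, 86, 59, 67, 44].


Initial: [78, 83, 66, 86, 59, 67, 44]
Insert 83: [78, 83, 66, 86, 59, 67, 44]
Insert 66: [66, 78, 83, 86, 59, 67, 44]
Insert 86: [66, 78, 83, 86, 59, 67, 44]
Insert 59: [59, 66, 78, 83, 86, 67, 44]
Insert 67: [59, 66, 67, 78, 83, 86, 44]
Insert 44: [44, 59, 66, 67, 78, 83, 86]

Sorted: [44, 59, 66, 67, 78, 83, 86]


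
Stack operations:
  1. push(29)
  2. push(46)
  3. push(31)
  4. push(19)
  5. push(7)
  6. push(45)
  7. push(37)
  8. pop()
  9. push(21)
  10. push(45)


push(29) -> [29]
push(46) -> [29, 46]
push(31) -> [29, 46, 31]
push(19) -> [29, 46, 31, 19]
push(7) -> [29, 46, 31, 19, 7]
push(45) -> [29, 46, 31, 19, 7, 45]
push(37) -> [29, 46, 31, 19, 7, 45, 37]
pop()->37, [29, 46, 31, 19, 7, 45]
push(21) -> [29, 46, 31, 19, 7, 45, 21]
push(45) -> [29, 46, 31, 19, 7, 45, 21, 45]

Final stack: [29, 46, 31, 19, 7, 45, 21, 45]


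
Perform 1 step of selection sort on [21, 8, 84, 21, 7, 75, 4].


Initial: [21, 8, 84, 21, 7, 75, 4]
Step 1: min=4 at 6
  Swap: [4, 8, 84, 21, 7, 75, 21]

After 1 step: [4, 8, 84, 21, 7, 75, 21]


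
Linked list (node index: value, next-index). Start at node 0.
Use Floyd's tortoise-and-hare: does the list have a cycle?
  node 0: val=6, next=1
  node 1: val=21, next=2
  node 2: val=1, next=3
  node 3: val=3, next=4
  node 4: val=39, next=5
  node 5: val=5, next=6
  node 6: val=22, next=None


Floyd's tortoise (slow, +1) and hare (fast, +2):
  init: slow=0, fast=0
  step 1: slow=1, fast=2
  step 2: slow=2, fast=4
  step 3: slow=3, fast=6
  step 4: fast -> None, no cycle

Cycle: no


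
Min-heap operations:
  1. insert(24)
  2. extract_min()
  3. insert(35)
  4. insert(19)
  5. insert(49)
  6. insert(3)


insert(24) -> [24]
extract_min()->24, []
insert(35) -> [35]
insert(19) -> [19, 35]
insert(49) -> [19, 35, 49]
insert(3) -> [3, 19, 49, 35]

Final heap: [3, 19, 49, 35]


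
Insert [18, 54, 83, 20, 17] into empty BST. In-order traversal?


Insert 18: root
Insert 54: R from 18
Insert 83: R from 18 -> R from 54
Insert 20: R from 18 -> L from 54
Insert 17: L from 18

In-order: [17, 18, 20, 54, 83]


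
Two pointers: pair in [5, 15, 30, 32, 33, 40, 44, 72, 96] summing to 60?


lo=0(5)+hi=8(96)=101
lo=0(5)+hi=7(72)=77
lo=0(5)+hi=6(44)=49
lo=1(15)+hi=6(44)=59
lo=2(30)+hi=6(44)=74
lo=2(30)+hi=5(40)=70
lo=2(30)+hi=4(33)=63
lo=2(30)+hi=3(32)=62

No pair found


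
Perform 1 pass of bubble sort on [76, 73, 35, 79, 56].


Initial: [76, 73, 35, 79, 56]
Pass 1: [73, 35, 76, 56, 79] (3 swaps)

After 1 pass: [73, 35, 76, 56, 79]


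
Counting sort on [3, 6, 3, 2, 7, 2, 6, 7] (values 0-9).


Input: [3, 6, 3, 2, 7, 2, 6, 7]
Counts: [0, 0, 2, 2, 0, 0, 2, 2, 0, 0]

Sorted: [2, 2, 3, 3, 6, 6, 7, 7]


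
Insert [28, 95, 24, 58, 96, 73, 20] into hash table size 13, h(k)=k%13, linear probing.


Insert 28: h=2 -> slot 2
Insert 95: h=4 -> slot 4
Insert 24: h=11 -> slot 11
Insert 58: h=6 -> slot 6
Insert 96: h=5 -> slot 5
Insert 73: h=8 -> slot 8
Insert 20: h=7 -> slot 7

Table: [None, None, 28, None, 95, 96, 58, 20, 73, None, None, 24, None]


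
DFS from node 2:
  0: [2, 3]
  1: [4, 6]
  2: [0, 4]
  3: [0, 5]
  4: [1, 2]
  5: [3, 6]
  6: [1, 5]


Visit 2, push [4, 0]
Visit 0, push [3]
Visit 3, push [5]
Visit 5, push [6]
Visit 6, push [1]
Visit 1, push [4]
Visit 4, push []

DFS order: [2, 0, 3, 5, 6, 1, 4]


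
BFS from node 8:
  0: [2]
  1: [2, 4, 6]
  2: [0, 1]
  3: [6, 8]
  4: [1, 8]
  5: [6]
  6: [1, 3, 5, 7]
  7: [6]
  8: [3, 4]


Visit 8, enqueue [3, 4]
Visit 3, enqueue [6]
Visit 4, enqueue [1]
Visit 6, enqueue [5, 7]
Visit 1, enqueue [2]
Visit 5, enqueue []
Visit 7, enqueue []
Visit 2, enqueue [0]
Visit 0, enqueue []

BFS order: [8, 3, 4, 6, 1, 5, 7, 2, 0]


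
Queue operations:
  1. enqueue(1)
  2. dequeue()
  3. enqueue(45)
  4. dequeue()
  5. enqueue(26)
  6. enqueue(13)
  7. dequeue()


enqueue(1) -> [1]
dequeue()->1, []
enqueue(45) -> [45]
dequeue()->45, []
enqueue(26) -> [26]
enqueue(13) -> [26, 13]
dequeue()->26, [13]

Final queue: [13]


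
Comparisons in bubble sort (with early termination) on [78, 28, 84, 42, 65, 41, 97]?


Algorithm: bubble sort (with early termination)
Input: [78, 28, 84, 42, 65, 41, 97]
Sorted: [28, 41, 42, 65, 78, 84, 97]

20


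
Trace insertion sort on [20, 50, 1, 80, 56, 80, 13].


Initial: [20, 50, 1, 80, 56, 80, 13]
Insert 50: [20, 50, 1, 80, 56, 80, 13]
Insert 1: [1, 20, 50, 80, 56, 80, 13]
Insert 80: [1, 20, 50, 80, 56, 80, 13]
Insert 56: [1, 20, 50, 56, 80, 80, 13]
Insert 80: [1, 20, 50, 56, 80, 80, 13]
Insert 13: [1, 13, 20, 50, 56, 80, 80]

Sorted: [1, 13, 20, 50, 56, 80, 80]


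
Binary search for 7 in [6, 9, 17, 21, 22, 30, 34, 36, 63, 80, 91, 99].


Step 1: lo=0, hi=11, mid=5, val=30
Step 2: lo=0, hi=4, mid=2, val=17
Step 3: lo=0, hi=1, mid=0, val=6
Step 4: lo=1, hi=1, mid=1, val=9

Not found


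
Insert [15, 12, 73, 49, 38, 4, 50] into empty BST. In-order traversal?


Insert 15: root
Insert 12: L from 15
Insert 73: R from 15
Insert 49: R from 15 -> L from 73
Insert 38: R from 15 -> L from 73 -> L from 49
Insert 4: L from 15 -> L from 12
Insert 50: R from 15 -> L from 73 -> R from 49

In-order: [4, 12, 15, 38, 49, 50, 73]


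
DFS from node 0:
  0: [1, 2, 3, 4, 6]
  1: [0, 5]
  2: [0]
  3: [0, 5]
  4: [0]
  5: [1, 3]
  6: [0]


Visit 0, push [6, 4, 3, 2, 1]
Visit 1, push [5]
Visit 5, push [3]
Visit 3, push []
Visit 2, push []
Visit 4, push []
Visit 6, push []

DFS order: [0, 1, 5, 3, 2, 4, 6]
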